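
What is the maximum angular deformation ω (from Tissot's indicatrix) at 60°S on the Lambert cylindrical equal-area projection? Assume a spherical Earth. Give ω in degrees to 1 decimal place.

The Lambert cylindrical equal-area projection is the cylindrical equal-area projection with its standard parallel at the equator (φ₀ = 0). Cylindrical equal-area (φ₀ = 0°): h = cos φ / cos 0° along meridians, k = cos 0° / cos φ along parallels; h·k = 1.
At 60°: h = 0.5000, k = 2.000; principal scales a = 2.000, b = 0.5000.
sin(ω/2) = (a − b)/(a + b) = 1.500/2.500 = 0.6000, so ω = 2 arcsin(0.6000) ≈ 73.7°.

73.7°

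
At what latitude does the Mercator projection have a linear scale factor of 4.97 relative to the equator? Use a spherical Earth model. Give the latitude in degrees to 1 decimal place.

78.4°

Mercator scale is k = sec φ = 1/cos φ.
1/cos φ = 4.97  ⇒  cos φ = 0.2012  ⇒  φ = arccos(0.2012) ≈ 78.4°.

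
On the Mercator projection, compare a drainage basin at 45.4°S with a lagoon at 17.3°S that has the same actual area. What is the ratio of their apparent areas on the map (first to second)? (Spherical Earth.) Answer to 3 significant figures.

On Mercator, area is exaggerated by sec²φ = 1/cos²φ.
At 45.4°: sec²(45.4°) = 1/0.7022² = 2.028.
At 17.3°: sec²(17.3°) = 1/0.9548² = 1.097.
Ratio = 2.028/1.097 = cos²(17.3°)/cos²(45.4°) ≈ 1.85.

1.85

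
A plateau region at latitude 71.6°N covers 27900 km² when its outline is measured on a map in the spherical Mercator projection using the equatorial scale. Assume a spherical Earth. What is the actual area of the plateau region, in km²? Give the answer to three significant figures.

For Mercator, h = k = sec φ (a conformal cylindrical projection has a single point scale, 1/cos φ).
Areal scale = k² = sec²φ = 1/cos²(71.6°) = 1/0.3156² = 10.04.
True area = apparent / (areal scale) = 27900 / 10.04 ≈ 2780 km².

2780 km²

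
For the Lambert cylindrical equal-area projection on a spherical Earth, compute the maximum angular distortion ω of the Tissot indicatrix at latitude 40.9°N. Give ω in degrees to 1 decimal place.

The Lambert cylindrical equal-area projection is the cylindrical equal-area projection with its standard parallel at the equator (φ₀ = 0). A cylindrical equal-area projection with standard parallel φ₀ has meridian scale h = cos φ / cos φ₀ and parallel scale k = cos φ₀ / cos φ (so areas are preserved, h·k = 1).
At 40.9°: h = 0.7559, k = 1.323; principal scales a = 1.323, b = 0.7559.
sin(ω/2) = (a − b)/(a + b) = 0.5672/2.079 = 0.2728, so ω = 2 arcsin(0.2728) ≈ 31.7°.

31.7°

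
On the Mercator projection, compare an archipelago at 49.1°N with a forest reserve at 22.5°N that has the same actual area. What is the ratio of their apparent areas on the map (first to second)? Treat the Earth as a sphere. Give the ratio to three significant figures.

On Mercator, area is exaggerated by sec²φ = 1/cos²φ.
At 49.1°: sec²(49.1°) = 1/0.6547² = 2.333.
At 22.5°: sec²(22.5°) = 1/0.9239² = 1.172.
Ratio = 2.333/1.172 = cos²(22.5°)/cos²(49.1°) ≈ 1.99.

1.99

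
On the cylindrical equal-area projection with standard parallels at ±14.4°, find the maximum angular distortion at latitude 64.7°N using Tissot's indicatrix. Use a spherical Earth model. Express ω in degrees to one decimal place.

84.8°

For cylindrical equal-area with standard parallel φ₀, h = cos φ / cos φ₀ and k = cos φ₀ / cos φ, so h·k = 1.
At 64.7°: h = 0.4412, k = 2.266; principal scales a = 2.266, b = 0.4412.
sin(ω/2) = (a − b)/(a + b) = 1.825/2.708 = 0.6741, so ω = 2 arcsin(0.6741) ≈ 84.8°.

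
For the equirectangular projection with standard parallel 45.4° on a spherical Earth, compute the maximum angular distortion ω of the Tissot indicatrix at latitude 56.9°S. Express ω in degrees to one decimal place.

In the equirectangular projection with standard parallel φ₀ = 45.4° (x = Rλ cos φ₀, y = Rφ), meridians are true-scale (h = 1) and the parallel scale is k = cos φ₀ / cos φ.
At 56.9°: h = 1.000, k = 1.286; principal scales a = 1.286, b = 1.000.
sin(ω/2) = (a − b)/(a + b) = 0.2858/2.286 = 0.1250, so ω = 2 arcsin(0.1250) ≈ 14.4°.

14.4°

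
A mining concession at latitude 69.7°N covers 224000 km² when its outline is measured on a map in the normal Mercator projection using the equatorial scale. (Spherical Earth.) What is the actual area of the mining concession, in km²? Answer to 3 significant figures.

Mercator is conformal, so the point scale is isotropic: h = k = sec φ = 1/cos φ.
Areal scale = k² = sec²φ = 1/cos²(69.7°) = 1/0.3469² = 8.308.
True area = apparent / (areal scale) = 224000 / 8.308 ≈ 27000 km².

27000 km²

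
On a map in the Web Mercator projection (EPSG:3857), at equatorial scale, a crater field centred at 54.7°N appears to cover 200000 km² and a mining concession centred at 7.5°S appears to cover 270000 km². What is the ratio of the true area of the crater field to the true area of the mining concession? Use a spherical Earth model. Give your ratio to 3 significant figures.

Mercator's areal exaggeration is sec²φ; hence true area = (apparent area) · cos²φ.
True area of crater field: 200000 × cos²(54.7°) = 200000 × 0.3339 = 66780 km².
True area of mining concession: 270000 × cos²(7.5°) = 270000 × 0.9830 = 265400 km².
Ratio = 66780 / 265400 ≈ 0.252.

0.252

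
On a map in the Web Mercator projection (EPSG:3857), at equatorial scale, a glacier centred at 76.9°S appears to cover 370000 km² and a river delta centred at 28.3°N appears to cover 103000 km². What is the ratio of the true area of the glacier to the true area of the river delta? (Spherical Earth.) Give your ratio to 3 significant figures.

On Mercator the areal scale is sec²φ, so true area = apparent × cos²φ.
True area of glacier: 370000 × cos²(76.9°) = 370000 × 0.05137 = 19010 km².
True area of river delta: 103000 × cos²(28.3°) = 103000 × 0.7752 = 79850 km².
Ratio = 19010 / 79850 ≈ 0.238.

0.238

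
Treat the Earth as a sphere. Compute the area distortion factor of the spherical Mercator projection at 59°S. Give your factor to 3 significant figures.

Mercator is conformal, so the point scale is isotropic: h = k = sec φ = 1/cos φ.
Areal scale = k² = sec²φ = 1/cos²(59°) = 1/0.5150² = 3.770.

3.77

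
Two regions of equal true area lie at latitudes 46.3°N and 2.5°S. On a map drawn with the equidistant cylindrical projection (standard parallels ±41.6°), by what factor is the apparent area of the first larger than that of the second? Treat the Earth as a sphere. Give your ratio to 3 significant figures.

1.45

With standard parallel φ₀ = 41.6°, the equirectangular projection gives x = Rλ cos φ₀, y = Rφ, so h = 1 and k = cos 41.6° / cos φ.
Areal scale at 46.3°: h·k = 1.000 × 1.082 = 1.082.
Areal scale at 2.5°: h·k = 1.000 × 0.7485 = 0.7485.
Ratio = 1.082/0.7485 ≈ 1.45.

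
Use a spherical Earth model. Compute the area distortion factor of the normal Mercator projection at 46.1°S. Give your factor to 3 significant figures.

For Mercator, h = k = sec φ (a conformal cylindrical projection has a single point scale, 1/cos φ).
Areal scale = k² = sec²φ = 1/cos²(46.1°) = 1/0.6934² = 2.080.

2.08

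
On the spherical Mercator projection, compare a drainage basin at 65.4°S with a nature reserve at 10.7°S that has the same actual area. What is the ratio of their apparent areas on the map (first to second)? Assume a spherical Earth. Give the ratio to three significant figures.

5.57

Mercator areal scale is sec²φ.
At 65.4°: sec²(65.4°) = 1/0.4163² = 5.771.
At 10.7°: sec²(10.7°) = 1/0.9826² = 1.036.
Ratio = 5.771/1.036 = cos²(10.7°)/cos²(65.4°) ≈ 5.57.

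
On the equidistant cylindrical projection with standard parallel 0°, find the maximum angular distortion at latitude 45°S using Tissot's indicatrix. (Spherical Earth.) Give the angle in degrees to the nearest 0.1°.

For the equirectangular projection with φ₀ = 0 (plate carrée), h = 1 along meridians and k = sec φ along parallels.
At 45°: h = 1.000, k = 1.414; principal scales a = 1.414, b = 1.000.
sin(ω/2) = (a − b)/(a + b) = 0.4142/2.414 = 0.1716, so ω = 2 arcsin(0.1716) ≈ 19.8°.

19.8°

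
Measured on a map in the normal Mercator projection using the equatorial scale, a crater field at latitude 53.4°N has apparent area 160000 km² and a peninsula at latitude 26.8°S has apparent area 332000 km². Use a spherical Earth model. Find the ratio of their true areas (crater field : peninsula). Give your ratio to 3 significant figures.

Mercator's areal exaggeration is sec²φ; hence true area = (apparent area) · cos²φ.
True area of crater field: 160000 × cos²(53.4°) = 160000 × 0.3555 = 56880 km².
True area of peninsula: 332000 × cos²(26.8°) = 332000 × 0.7967 = 264500 km².
Ratio = 56880 / 264500 ≈ 0.215.

0.215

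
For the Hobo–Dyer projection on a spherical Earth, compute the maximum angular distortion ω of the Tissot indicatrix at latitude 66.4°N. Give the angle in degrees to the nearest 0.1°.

Hobo–Dyer is a cylindrical equal-area projection with standard parallels at ±37.5°. Cylindrical equal-area (φ₀ = 37.5°): h = cos φ / cos 37.5° along meridians, k = cos 37.5° / cos φ along parallels; h·k = 1.
At 66.4°: h = 0.5046, k = 1.982; principal scales a = 1.982, b = 0.5046.
sin(ω/2) = (a − b)/(a + b) = 1.477/2.486 = 0.5941, so ω = 2 arcsin(0.5941) ≈ 72.9°.

72.9°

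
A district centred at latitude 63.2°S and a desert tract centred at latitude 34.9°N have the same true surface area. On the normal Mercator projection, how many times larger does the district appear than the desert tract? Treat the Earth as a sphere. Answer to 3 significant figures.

On Mercator, area is exaggerated by sec²φ = 1/cos²φ.
At 63.2°: sec²(63.2°) = 1/0.4509² = 4.919.
At 34.9°: sec²(34.9°) = 1/0.8202² = 1.487.
Ratio = 4.919/1.487 = cos²(34.9°)/cos²(63.2°) ≈ 3.31.

3.31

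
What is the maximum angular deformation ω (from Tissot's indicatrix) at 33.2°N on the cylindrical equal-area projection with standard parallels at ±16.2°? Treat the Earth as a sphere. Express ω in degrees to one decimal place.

15.7°

For cylindrical equal-area with standard parallel φ₀, h = cos φ / cos φ₀ and k = cos φ₀ / cos φ, so h·k = 1.
At 33.2°: h = 0.8714, k = 1.148; principal scales a = 1.148, b = 0.8714.
sin(ω/2) = (a − b)/(a + b) = 0.2763/2.019 = 0.1368, so ω = 2 arcsin(0.1368) ≈ 15.7°.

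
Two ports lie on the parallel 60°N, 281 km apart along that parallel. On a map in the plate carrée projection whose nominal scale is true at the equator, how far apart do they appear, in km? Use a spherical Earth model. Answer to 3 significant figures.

562 km

For the equirectangular projection with φ₀ = 0 (plate carrée), h = 1 along meridians and k = sec φ along parallels.
Along the parallel, k = sec 60° = 1/0.5000 = 2.000.
Map distance = 281 × 2.000 ≈ 562 km.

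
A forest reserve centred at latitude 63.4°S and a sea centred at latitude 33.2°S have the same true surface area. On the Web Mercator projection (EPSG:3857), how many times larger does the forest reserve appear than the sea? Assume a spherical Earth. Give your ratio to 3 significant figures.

On Mercator, area is exaggerated by sec²φ = 1/cos²φ.
At 63.4°: sec²(63.4°) = 1/0.4478² = 4.988.
At 33.2°: sec²(33.2°) = 1/0.8368² = 1.428.
Ratio = 4.988/1.428 = cos²(33.2°)/cos²(63.4°) ≈ 3.49.

3.49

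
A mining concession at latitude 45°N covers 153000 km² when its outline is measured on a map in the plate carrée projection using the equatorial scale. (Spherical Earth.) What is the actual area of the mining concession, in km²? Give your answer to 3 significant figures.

In the plate carrée (x = Rλ, y = Rφ), meridians are true-scale (h = 1) and parallels are stretched by k = sec φ.
Areal scale = h·k = 1 × sec φ; at 45°, h = 1.000, k = 1.414, so h·k = 1.414.
True area = apparent / (areal scale) = 153000 / 1.414 ≈ 108000 km².

108000 km²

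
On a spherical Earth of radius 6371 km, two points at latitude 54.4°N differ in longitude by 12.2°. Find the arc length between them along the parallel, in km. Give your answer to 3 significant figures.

Arc length along a parallel = R cos φ · Δλ (with Δλ in radians).
= 6371 × cos 54.4° × (12.2° × π/180) = 6371 × 0.5821 × 0.2129 ≈ 790 km.

790 km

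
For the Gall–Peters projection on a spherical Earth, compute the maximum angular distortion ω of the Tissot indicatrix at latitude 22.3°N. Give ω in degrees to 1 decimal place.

Gall–Peters is a cylindrical equal-area projection with standard parallels at ±45°. A cylindrical equal-area projection with standard parallel φ₀ has meridian scale h = cos φ / cos φ₀ and parallel scale k = cos φ₀ / cos φ (so areas are preserved, h·k = 1).
At 22.3°: h = 1.308, k = 0.7643; principal scales a = 1.308, b = 0.7643.
sin(ω/2) = (a − b)/(a + b) = 0.5442/2.073 = 0.2625, so ω = 2 arcsin(0.2625) ≈ 30.4°.

30.4°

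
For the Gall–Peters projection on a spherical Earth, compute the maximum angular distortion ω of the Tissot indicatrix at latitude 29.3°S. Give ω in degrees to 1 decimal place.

Gall–Peters is a cylindrical equal-area projection with standard parallels at ±45°. For cylindrical equal-area with standard parallel φ₀, h = cos φ / cos φ₀ and k = cos φ₀ / cos φ, so h·k = 1.
At 29.3°: h = 1.233, k = 0.8108; principal scales a = 1.233, b = 0.8108.
sin(ω/2) = (a − b)/(a + b) = 0.4225/2.044 = 0.2067, so ω = 2 arcsin(0.2067) ≈ 23.9°.

23.9°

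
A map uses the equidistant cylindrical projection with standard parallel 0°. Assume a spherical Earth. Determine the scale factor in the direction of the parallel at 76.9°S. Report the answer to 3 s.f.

For the equirectangular projection with φ₀ = 0 (plate carrée), h = 1 along meridians and k = sec φ along parallels.
k = 1/cos 76.9° = 1/0.2267 = 4.412.

4.41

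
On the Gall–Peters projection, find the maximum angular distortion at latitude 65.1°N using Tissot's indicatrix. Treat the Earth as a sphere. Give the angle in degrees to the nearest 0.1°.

The Gall–Peters projection is cylindrical equal-area with φ₀ = 45°. For cylindrical equal-area with standard parallel φ₀, h = cos φ / cos φ₀ and k = cos φ₀ / cos φ, so h·k = 1.
At 65.1°: h = 0.5954, k = 1.679; principal scales a = 1.679, b = 0.5954.
sin(ω/2) = (a − b)/(a + b) = 1.084/2.275 = 0.4765, so ω = 2 arcsin(0.4765) ≈ 56.9°.

56.9°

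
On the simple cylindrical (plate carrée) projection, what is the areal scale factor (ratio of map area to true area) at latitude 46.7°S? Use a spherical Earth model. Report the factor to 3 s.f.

For the equirectangular projection with φ₀ = 0 (plate carrée), h = 1 along meridians and k = sec φ along parallels.
Areal scale = h·k = 1 × sec φ; at 46.7°, h = 1.000, k = 1.458, so h·k = 1.458.

1.46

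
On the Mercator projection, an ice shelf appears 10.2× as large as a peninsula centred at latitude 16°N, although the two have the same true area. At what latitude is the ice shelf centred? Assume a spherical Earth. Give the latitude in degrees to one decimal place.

On Mercator, (apparent₁)/(apparent₂) = sec²φ₁ / sec²φ₂ when true areas are equal.
cos²φ₂ / cos²φ₁ = 10.2  ⇒  cos φ₁ = cos 16° / √10.2 = 0.9613/3.194 = 0.3010.
φ₁ = arccos(0.3010) ≈ 72.5°.

72.5°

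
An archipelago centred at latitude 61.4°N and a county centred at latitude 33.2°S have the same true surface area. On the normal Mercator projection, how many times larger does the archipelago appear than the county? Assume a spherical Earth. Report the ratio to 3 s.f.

Mercator areal scale is sec²φ.
At 61.4°: sec²(61.4°) = 1/0.4787² = 4.364.
At 33.2°: sec²(33.2°) = 1/0.8368² = 1.428.
Ratio = 4.364/1.428 = cos²(33.2°)/cos²(61.4°) ≈ 3.06.

3.06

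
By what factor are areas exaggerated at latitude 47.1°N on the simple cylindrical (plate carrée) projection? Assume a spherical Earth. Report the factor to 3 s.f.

1.47

In the plate carrée (x = Rλ, y = Rφ), meridians are true-scale (h = 1) and parallels are stretched by k = sec φ.
Areal scale = h·k = 1 × sec φ; at 47.1°, h = 1.000, k = 1.469, so h·k = 1.469.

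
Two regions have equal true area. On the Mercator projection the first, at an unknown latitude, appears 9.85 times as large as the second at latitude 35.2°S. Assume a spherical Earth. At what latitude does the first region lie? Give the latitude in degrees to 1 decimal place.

Mercator areal scale is sec²φ, so apparent-area ratio = sec²φ₁ / sec²φ₂ = cos²φ₂ / cos²φ₁.
cos²φ₂ / cos²φ₁ = 9.85  ⇒  cos φ₁ = cos 35.2° / √9.85 = 0.8171/3.138 = 0.2604.
φ₁ = arccos(0.2604) ≈ 74.9°.

74.9°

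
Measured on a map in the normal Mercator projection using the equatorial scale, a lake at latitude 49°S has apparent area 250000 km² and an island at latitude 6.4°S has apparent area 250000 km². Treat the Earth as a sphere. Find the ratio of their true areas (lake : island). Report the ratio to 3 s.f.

0.436

Mercator's areal exaggeration is sec²φ; hence true area = (apparent area) · cos²φ.
True area of lake: 250000 × cos²(49°) = 250000 × 0.4304 = 107600 km².
True area of island: 250000 × cos²(6.4°) = 250000 × 0.9876 = 246900 km².
Ratio = 107600 / 246900 ≈ 0.436.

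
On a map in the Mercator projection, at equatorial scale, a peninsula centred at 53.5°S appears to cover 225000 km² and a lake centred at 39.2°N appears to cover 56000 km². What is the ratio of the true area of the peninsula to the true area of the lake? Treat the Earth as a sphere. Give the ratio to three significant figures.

2.37

Mercator's areal exaggeration is sec²φ; hence true area = (apparent area) · cos²φ.
True area of peninsula: 225000 × cos²(53.5°) = 225000 × 0.3538 = 79610 km².
True area of lake: 56000 × cos²(39.2°) = 56000 × 0.6005 = 33630 km².
Ratio = 79610 / 33630 ≈ 2.37.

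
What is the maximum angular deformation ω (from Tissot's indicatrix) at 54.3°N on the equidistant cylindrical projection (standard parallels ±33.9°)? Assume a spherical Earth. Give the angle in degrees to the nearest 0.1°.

With standard parallel φ₀ = 33.9°, the equirectangular projection gives x = Rλ cos φ₀, y = Rφ, so h = 1 and k = cos 33.9° / cos φ.
At 54.3°: h = 1.000, k = 1.422; principal scales a = 1.422, b = 1.000.
sin(ω/2) = (a − b)/(a + b) = 0.4224/2.422 = 0.1744, so ω = 2 arcsin(0.1744) ≈ 20.1°.

20.1°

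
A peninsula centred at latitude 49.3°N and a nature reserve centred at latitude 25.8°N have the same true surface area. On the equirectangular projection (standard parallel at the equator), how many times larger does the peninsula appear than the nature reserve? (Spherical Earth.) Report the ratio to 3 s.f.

1.38

For the equirectangular projection with φ₀ = 0 (plate carrée), h = 1 along meridians and k = sec φ along parallels.
Areal scale at 49.3°: h·k = 1.000 × 1.534 = 1.534.
Areal scale at 25.8°: h·k = 1.000 × 1.111 = 1.111.
Ratio = 1.534/1.111 ≈ 1.38.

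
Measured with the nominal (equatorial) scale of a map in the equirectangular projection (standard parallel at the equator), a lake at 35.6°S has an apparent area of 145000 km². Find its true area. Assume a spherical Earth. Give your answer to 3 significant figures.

118000 km²

Plate carrée maps x = Rλ, y = Rφ. The meridian scale is h = 1 and the parallel scale is k = 1/cos φ = sec φ.
Areal scale = h·k = 1 × sec φ; at 35.6°, h = 1.000, k = 1.230, so h·k = 1.230.
True area = apparent / (areal scale) = 145000 / 1.230 ≈ 118000 km².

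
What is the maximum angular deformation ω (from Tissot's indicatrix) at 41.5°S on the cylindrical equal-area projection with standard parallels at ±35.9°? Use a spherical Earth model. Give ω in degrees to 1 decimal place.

A cylindrical equal-area projection with standard parallel φ₀ has meridian scale h = cos φ / cos φ₀ and parallel scale k = cos φ₀ / cos φ (so areas are preserved, h·k = 1).
At 41.5°: h = 0.9246, k = 1.082; principal scales a = 1.082, b = 0.9246.
sin(ω/2) = (a − b)/(a + b) = 0.1570/2.006 = 0.07825, so ω = 2 arcsin(0.07825) ≈ 9.0°.

9.0°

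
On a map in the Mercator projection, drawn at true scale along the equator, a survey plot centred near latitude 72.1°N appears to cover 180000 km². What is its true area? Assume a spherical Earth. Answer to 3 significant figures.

For Mercator, h = k = sec φ (a conformal cylindrical projection has a single point scale, 1/cos φ).
Areal scale = k² = sec²φ = 1/cos²(72.1°) = 1/0.3074² = 10.59.
True area = apparent / (areal scale) = 180000 / 10.59 ≈ 17000 km².

17000 km²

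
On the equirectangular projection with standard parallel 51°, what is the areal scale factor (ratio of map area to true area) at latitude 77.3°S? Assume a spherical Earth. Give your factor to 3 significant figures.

The equidistant cylindrical projection with φ₀ = 51° has h = 1 (meridians true) and k = cos φ₀ / cos φ along parallels.
Areal scale = h·k = 1 × cos φ₀ / cos φ; at 77.3°, h = 1.000, k = 2.863, so h·k = 2.863.

2.86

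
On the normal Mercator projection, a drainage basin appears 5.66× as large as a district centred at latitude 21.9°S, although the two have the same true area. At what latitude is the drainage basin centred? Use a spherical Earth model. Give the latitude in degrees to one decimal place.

Mercator areal scale is sec²φ, so apparent-area ratio = sec²φ₁ / sec²φ₂ = cos²φ₂ / cos²φ₁.
cos²φ₂ / cos²φ₁ = 5.66  ⇒  cos φ₁ = cos 21.9° / √5.66 = 0.9278/2.379 = 0.3900.
φ₁ = arccos(0.3900) ≈ 67.0°.

67.0°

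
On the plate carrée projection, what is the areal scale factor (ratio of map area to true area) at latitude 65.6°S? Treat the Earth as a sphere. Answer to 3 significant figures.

2.42

For the equirectangular projection with φ₀ = 0 (plate carrée), h = 1 along meridians and k = sec φ along parallels.
Areal scale = h·k = 1 × sec φ; at 65.6°, h = 1.000, k = 2.421, so h·k = 2.421.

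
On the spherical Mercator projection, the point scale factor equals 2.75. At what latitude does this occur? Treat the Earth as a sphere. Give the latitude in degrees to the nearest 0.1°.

Mercator scale is k = sec φ = 1/cos φ.
1/cos φ = 2.75  ⇒  cos φ = 0.3636  ⇒  φ = arccos(0.3636) ≈ 68.7°.

68.7°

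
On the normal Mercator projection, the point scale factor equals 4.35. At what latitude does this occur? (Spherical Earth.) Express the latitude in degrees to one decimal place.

Mercator scale is k = sec φ = 1/cos φ.
1/cos φ = 4.35  ⇒  cos φ = 0.2299  ⇒  φ = arccos(0.2299) ≈ 76.7°.

76.7°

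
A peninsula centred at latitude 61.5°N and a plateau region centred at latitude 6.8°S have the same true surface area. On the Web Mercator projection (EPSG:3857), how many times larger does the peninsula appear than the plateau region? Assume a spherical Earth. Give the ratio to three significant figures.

4.33

On Mercator, area is exaggerated by sec²φ = 1/cos²φ.
At 61.5°: sec²(61.5°) = 1/0.4772² = 4.392.
At 6.8°: sec²(6.8°) = 1/0.9930² = 1.014.
Ratio = 4.392/1.014 = cos²(6.8°)/cos²(61.5°) ≈ 4.33.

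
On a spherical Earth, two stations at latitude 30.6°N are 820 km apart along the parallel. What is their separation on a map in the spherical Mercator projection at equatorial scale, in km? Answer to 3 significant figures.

953 km

For Mercator, h = k = sec φ (a conformal cylindrical projection has a single point scale, 1/cos φ).
Along the parallel, k = sec 30.6° = 1/0.8607 = 1.162.
Map distance = 820 × 1.162 ≈ 953 km.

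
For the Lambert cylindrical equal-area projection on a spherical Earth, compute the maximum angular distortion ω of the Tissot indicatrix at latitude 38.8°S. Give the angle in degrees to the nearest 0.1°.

28.3°

The Lambert cylindrical equal-area projection is the cylindrical equal-area projection with its standard parallel at the equator (φ₀ = 0). Cylindrical equal-area (φ₀ = 0°): h = cos φ / cos 0° along meridians, k = cos 0° / cos φ along parallels; h·k = 1.
At 38.8°: h = 0.7793, k = 1.283; principal scales a = 1.283, b = 0.7793.
sin(ω/2) = (a − b)/(a + b) = 0.5038/2.062 = 0.2443, so ω = 2 arcsin(0.2443) ≈ 28.3°.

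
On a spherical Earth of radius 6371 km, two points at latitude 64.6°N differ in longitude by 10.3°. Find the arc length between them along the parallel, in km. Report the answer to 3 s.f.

Arc length along a parallel = R cos φ · Δλ (with Δλ in radians).
= 6371 × cos 64.6° × (10.3° × π/180) = 6371 × 0.4289 × 0.1798 ≈ 491 km.

491 km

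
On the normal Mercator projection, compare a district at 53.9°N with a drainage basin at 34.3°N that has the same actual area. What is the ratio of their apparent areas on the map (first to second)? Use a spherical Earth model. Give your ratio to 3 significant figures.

1.97

Mercator is conformal with k = sec φ, so areal scale = k² = sec²φ.
At 53.9°: sec²(53.9°) = 1/0.5892² = 2.881.
At 34.3°: sec²(34.3°) = 1/0.8261² = 1.465.
Ratio = 2.881/1.465 = cos²(34.3°)/cos²(53.9°) ≈ 1.97.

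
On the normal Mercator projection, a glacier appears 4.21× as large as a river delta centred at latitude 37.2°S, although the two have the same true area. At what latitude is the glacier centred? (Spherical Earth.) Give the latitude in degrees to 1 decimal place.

For equal true areas on Mercator, apparent areas scale as sec²φ, so the ratio is cos²φ₂ / cos²φ₁.
cos²φ₂ / cos²φ₁ = 4.21  ⇒  cos φ₁ = cos 37.2° / √4.21 = 0.7965/2.052 = 0.3882.
φ₁ = arccos(0.3882) ≈ 67.2°.

67.2°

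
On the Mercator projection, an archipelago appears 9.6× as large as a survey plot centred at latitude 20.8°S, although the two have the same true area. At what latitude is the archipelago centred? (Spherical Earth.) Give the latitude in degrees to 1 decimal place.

Mercator areal scale is sec²φ, so apparent-area ratio = sec²φ₁ / sec²φ₂ = cos²φ₂ / cos²φ₁.
cos²φ₂ / cos²φ₁ = 9.6  ⇒  cos φ₁ = cos 20.8° / √9.6 = 0.9348/3.098 = 0.3017.
φ₁ = arccos(0.3017) ≈ 72.4°.

72.4°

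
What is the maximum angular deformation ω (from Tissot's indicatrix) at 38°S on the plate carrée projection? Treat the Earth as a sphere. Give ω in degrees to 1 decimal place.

In the plate carrée (x = Rλ, y = Rφ), meridians are true-scale (h = 1) and parallels are stretched by k = sec φ.
At 38°: h = 1.000, k = 1.269; principal scales a = 1.269, b = 1.000.
sin(ω/2) = (a − b)/(a + b) = 0.2690/2.269 = 0.1186, so ω = 2 arcsin(0.1186) ≈ 13.6°.

13.6°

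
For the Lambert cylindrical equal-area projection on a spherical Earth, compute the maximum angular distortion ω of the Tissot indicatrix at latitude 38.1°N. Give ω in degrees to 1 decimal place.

The Lambert cylindrical equal-area projection is the cylindrical equal-area projection with its standard parallel at the equator (φ₀ = 0). For cylindrical equal-area with standard parallel φ₀, h = cos φ / cos φ₀ and k = cos φ₀ / cos φ, so h·k = 1.
At 38.1°: h = 0.7869, k = 1.271; principal scales a = 1.271, b = 0.7869.
sin(ω/2) = (a − b)/(a + b) = 0.4838/2.058 = 0.2351, so ω = 2 arcsin(0.2351) ≈ 27.2°.

27.2°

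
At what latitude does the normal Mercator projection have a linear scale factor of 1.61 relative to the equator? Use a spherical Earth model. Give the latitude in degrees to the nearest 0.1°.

51.6°

Mercator scale is k = sec φ = 1/cos φ.
1/cos φ = 1.61  ⇒  cos φ = 0.6211  ⇒  φ = arccos(0.6211) ≈ 51.6°.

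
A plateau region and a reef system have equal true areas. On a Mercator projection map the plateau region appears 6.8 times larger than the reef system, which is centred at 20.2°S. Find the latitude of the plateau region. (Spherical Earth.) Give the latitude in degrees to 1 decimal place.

68.9°

Mercator areal scale is sec²φ, so apparent-area ratio = sec²φ₁ / sec²φ₂ = cos²φ₂ / cos²φ₁.
cos²φ₂ / cos²φ₁ = 6.8  ⇒  cos φ₁ = cos 20.2° / √6.8 = 0.9385/2.608 = 0.3599.
φ₁ = arccos(0.3599) ≈ 68.9°.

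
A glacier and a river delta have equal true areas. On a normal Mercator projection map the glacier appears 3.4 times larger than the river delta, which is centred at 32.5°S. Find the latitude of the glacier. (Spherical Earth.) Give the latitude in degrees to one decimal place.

62.8°

On Mercator, (apparent₁)/(apparent₂) = sec²φ₁ / sec²φ₂ when true areas are equal.
cos²φ₂ / cos²φ₁ = 3.4  ⇒  cos φ₁ = cos 32.5° / √3.4 = 0.8434/1.844 = 0.4574.
φ₁ = arccos(0.4574) ≈ 62.8°.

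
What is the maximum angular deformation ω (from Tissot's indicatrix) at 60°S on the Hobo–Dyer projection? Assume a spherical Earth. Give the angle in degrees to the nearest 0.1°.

Hobo–Dyer is a cylindrical equal-area projection with standard parallels at ±37.5°. For cylindrical equal-area with standard parallel φ₀, h = cos φ / cos φ₀ and k = cos φ₀ / cos φ, so h·k = 1.
At 60°: h = 0.6302, k = 1.587; principal scales a = 1.587, b = 0.6302.
sin(ω/2) = (a − b)/(a + b) = 0.9565/2.217 = 0.4314, so ω = 2 arcsin(0.4314) ≈ 51.1°.

51.1°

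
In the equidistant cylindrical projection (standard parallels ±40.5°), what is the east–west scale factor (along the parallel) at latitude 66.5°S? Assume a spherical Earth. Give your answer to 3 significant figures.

In the equirectangular projection with standard parallel φ₀ = 40.5° (x = Rλ cos φ₀, y = Rφ), meridians are true-scale (h = 1) and the parallel scale is k = cos φ₀ / cos φ.
k = cos 40.5° / cos 66.5° = 0.7604/0.3987 = 1.907.

1.91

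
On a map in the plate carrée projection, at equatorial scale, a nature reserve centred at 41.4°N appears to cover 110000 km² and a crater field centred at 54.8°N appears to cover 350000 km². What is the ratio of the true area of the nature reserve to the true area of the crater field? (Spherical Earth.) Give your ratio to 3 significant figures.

On the plate carrée, areal scale = h·k = 1 × sec φ, so true area = apparent × cos φ.
True area of nature reserve: 110000 × cos(41.4°) = 110000 × 0.7501 = 82510 km².
True area of crater field: 350000 × cos(54.8°) = 350000 × 0.5764 = 201800 km².
Ratio = 82510 / 201800 ≈ 0.409.

0.409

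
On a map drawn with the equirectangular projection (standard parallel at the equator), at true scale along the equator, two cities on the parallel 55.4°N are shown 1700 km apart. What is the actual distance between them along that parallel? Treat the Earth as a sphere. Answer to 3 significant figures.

965 km

In the plate carrée (x = Rλ, y = Rφ), meridians are true-scale (h = 1) and parallels are stretched by k = sec φ.
Along the parallel at 55.4°, map distances are exaggerated by k = sec 55.4° = 1.761.
True distance = 1700 / 1.761 = 1700 × cos 55.4° ≈ 965 km.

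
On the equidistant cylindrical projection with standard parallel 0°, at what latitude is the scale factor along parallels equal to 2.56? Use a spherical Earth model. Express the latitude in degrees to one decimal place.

67.0°

Plate carrée: h = 1, k = sec φ along parallels.
sec φ = 2.56  ⇒  cos φ = 0.3906  ⇒  φ ≈ 67.0°.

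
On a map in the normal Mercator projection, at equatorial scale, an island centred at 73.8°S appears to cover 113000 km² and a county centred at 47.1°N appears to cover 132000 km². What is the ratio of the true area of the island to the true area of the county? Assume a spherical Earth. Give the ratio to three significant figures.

0.144

Mercator's areal exaggeration is sec²φ; hence true area = (apparent area) · cos²φ.
True area of island: 113000 × cos²(73.8°) = 113000 × 0.07784 = 8795 km².
True area of county: 132000 × cos²(47.1°) = 132000 × 0.4634 = 61170 km².
Ratio = 8795 / 61170 ≈ 0.144.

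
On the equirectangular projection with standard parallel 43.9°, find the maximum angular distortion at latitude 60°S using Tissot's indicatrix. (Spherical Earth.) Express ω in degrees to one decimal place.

20.8°

The equidistant cylindrical projection with φ₀ = 43.9° has h = 1 (meridians true) and k = cos φ₀ / cos φ along parallels.
At 60°: h = 1.000, k = 1.441; principal scales a = 1.441, b = 1.000.
sin(ω/2) = (a − b)/(a + b) = 0.4411/2.441 = 0.1807, so ω = 2 arcsin(0.1807) ≈ 20.8°.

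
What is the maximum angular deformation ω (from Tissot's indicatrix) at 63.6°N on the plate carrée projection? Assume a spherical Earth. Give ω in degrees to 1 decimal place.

45.2°

For the equirectangular projection with φ₀ = 0 (plate carrée), h = 1 along meridians and k = sec φ along parallels.
At 63.6°: h = 1.000, k = 2.249; principal scales a = 2.249, b = 1.000.
sin(ω/2) = (a − b)/(a + b) = 1.249/3.249 = 0.3844, so ω = 2 arcsin(0.3844) ≈ 45.2°.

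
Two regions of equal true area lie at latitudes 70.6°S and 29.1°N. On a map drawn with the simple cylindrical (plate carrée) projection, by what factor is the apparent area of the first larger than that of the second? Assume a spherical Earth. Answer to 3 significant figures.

For the equirectangular projection with φ₀ = 0 (plate carrée), h = 1 along meridians and k = sec φ along parallels.
Areal scale at 70.6°: h·k = 1.000 × 3.011 = 3.011.
Areal scale at 29.1°: h·k = 1.000 × 1.144 = 1.144.
Ratio = 3.011/1.144 ≈ 2.63.

2.63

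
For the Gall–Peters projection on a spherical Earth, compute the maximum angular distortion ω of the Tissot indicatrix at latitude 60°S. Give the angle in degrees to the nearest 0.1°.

38.9°

The Gall–Peters projection is cylindrical equal-area with φ₀ = 45°. For cylindrical equal-area with standard parallel φ₀, h = cos φ / cos φ₀ and k = cos φ₀ / cos φ, so h·k = 1.
At 60°: h = 0.7071, k = 1.414; principal scales a = 1.414, b = 0.7071.
sin(ω/2) = (a − b)/(a + b) = 0.7071/2.121 = 0.3333, so ω = 2 arcsin(0.3333) ≈ 38.9°.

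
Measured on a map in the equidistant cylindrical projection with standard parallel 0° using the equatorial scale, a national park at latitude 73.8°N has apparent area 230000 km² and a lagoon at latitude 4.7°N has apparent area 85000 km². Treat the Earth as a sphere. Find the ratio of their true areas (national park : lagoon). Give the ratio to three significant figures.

0.757

On the plate carrée, areal scale = h·k = 1 × sec φ, so true area = apparent × cos φ.
True area of national park: 230000 × cos(73.8°) = 230000 × 0.2790 = 64170 km².
True area of lagoon: 85000 × cos(4.7°) = 85000 × 0.9966 = 84710 km².
Ratio = 64170 / 84710 ≈ 0.757.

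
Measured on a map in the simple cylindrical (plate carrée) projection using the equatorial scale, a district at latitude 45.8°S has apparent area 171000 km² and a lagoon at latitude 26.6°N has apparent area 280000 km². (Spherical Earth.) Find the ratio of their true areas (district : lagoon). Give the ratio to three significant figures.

On the plate carrée, areal scale = h·k = 1 × sec φ, so true area = apparent × cos φ.
True area of district: 171000 × cos(45.8°) = 171000 × 0.6972 = 119200 km².
True area of lagoon: 280000 × cos(26.6°) = 280000 × 0.8942 = 250400 km².
Ratio = 119200 / 250400 ≈ 0.476.

0.476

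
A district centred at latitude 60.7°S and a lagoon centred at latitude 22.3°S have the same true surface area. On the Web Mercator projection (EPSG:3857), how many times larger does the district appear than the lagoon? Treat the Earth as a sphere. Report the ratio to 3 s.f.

3.57

Mercator areal scale is sec²φ.
At 60.7°: sec²(60.7°) = 1/0.4894² = 4.175.
At 22.3°: sec²(22.3°) = 1/0.9252² = 1.168.
Ratio = 4.175/1.168 = cos²(22.3°)/cos²(60.7°) ≈ 3.57.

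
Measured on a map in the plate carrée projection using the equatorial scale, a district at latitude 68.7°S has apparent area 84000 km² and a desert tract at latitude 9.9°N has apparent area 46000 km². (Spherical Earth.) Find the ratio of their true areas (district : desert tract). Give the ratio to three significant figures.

Plate carrée has h = 1 and k = sec φ, giving areal scale sec φ; true area = (apparent area) · cos φ.
True area of district: 84000 × cos(68.7°) = 84000 × 0.3633 = 30510 km².
True area of desert tract: 46000 × cos(9.9°) = 46000 × 0.9851 = 45320 km².
Ratio = 30510 / 45320 ≈ 0.673.

0.673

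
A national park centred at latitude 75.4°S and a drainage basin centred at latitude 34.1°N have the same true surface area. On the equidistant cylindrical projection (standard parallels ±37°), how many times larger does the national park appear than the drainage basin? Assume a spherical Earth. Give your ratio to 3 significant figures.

3.29

With standard parallel φ₀ = 37°, the equirectangular projection gives x = Rλ cos φ₀, y = Rφ, so h = 1 and k = cos 37° / cos φ.
Areal scale at 75.4°: h·k = 1.000 × 3.168 = 3.168.
Areal scale at 34.1°: h·k = 1.000 × 0.9645 = 0.9645.
Ratio = 3.168/0.9645 ≈ 3.29.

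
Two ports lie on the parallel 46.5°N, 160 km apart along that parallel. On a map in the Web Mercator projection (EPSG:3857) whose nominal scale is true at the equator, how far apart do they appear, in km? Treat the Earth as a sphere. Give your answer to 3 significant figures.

For Mercator, h = k = sec φ (a conformal cylindrical projection has a single point scale, 1/cos φ).
Along the parallel, k = sec 46.5° = 1/0.6884 = 1.453.
Map distance = 160 × 1.453 ≈ 232 km.

232 km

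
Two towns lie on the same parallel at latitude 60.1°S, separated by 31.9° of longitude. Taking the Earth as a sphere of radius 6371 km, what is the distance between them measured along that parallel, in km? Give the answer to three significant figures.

Arc length along a parallel = R cos φ · Δλ (with Δλ in radians).
= 6371 × cos 60.1° × (31.9° × π/180) = 6371 × 0.4985 × 0.5568 ≈ 1770 km.

1770 km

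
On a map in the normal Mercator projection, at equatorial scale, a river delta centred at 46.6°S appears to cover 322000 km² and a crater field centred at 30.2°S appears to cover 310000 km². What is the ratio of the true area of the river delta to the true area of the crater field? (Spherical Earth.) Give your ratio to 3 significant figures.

Mercator's areal exaggeration is sec²φ; hence true area = (apparent area) · cos²φ.
True area of river delta: 322000 × cos²(46.6°) = 322000 × 0.4721 = 152000 km².
True area of crater field: 310000 × cos²(30.2°) = 310000 × 0.7470 = 231600 km².
Ratio = 152000 / 231600 ≈ 0.656.

0.656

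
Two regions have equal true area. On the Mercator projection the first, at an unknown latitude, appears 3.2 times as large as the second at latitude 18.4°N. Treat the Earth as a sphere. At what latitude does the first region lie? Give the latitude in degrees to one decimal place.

58.0°

For equal true areas on Mercator, apparent areas scale as sec²φ, so the ratio is cos²φ₂ / cos²φ₁.
cos²φ₂ / cos²φ₁ = 3.2  ⇒  cos φ₁ = cos 18.4° / √3.2 = 0.9489/1.789 = 0.5304.
φ₁ = arccos(0.5304) ≈ 58.0°.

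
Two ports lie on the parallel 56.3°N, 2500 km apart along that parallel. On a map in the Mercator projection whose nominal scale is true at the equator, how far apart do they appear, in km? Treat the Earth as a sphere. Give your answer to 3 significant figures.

4510 km

For Mercator, h = k = sec φ (a conformal cylindrical projection has a single point scale, 1/cos φ).
Along the parallel, k = sec 56.3° = 1/0.5548 = 1.802.
Map distance = 2500 × 1.802 ≈ 4510 km.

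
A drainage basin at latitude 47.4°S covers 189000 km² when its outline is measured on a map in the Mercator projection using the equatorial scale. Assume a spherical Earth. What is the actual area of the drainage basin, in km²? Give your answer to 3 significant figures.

86600 km²

The Mercator projection is conformal; its linear scale factor is the same in every direction and equals sec φ = 1/cos φ.
Areal scale = k² = sec²φ = 1/cos²(47.4°) = 1/0.6769² = 2.183.
True area = apparent / (areal scale) = 189000 / 2.183 ≈ 86600 km².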